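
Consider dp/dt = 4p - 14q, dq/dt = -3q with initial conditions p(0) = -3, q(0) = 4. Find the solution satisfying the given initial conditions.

p(t) = -11e^(4t) + 8e^(-3t), q(t) = 4e^(-3t)

Coefficient matrix A = [[4, -14], [0, -3]].
Characteristic polynomial det(A - λI) = λ^2 - λ - 12 = 0.
Eigenvalues λ = -3, 4.
For λ=-3: (A-λI) row 1 is [7, -14], so an eigenvector is (2, 1).
For λ=4: (A-λI) row 1 is [0, -14], so an eigenvector is (1, 0).
General solution: C_1e^(-3t)(2,1) + C_2e^(4t)(1,0).
Applying p(0)=-3, q(0)=4 gives C_1=4, C_2=-11.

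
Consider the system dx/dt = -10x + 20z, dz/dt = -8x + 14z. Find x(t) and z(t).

Coefficient matrix A = [[-10, 20], [-8, 14]].
Characteristic polynomial det(A - λI) = λ^2 - 4λ + 20 = 0.
Eigenvalues λ = 2 ± 4i (complex conjugate pair).
For λ=2+4i: an eigenvector is (1,1) - i(2,1) = (1 - 2i, 1 - i).
A real fundamental pair from Re and Im of e^((2+4i)t)v: X_1 = e^(2t)(cos(4t)·(1,1) + sin(4t)·(2,1)), X_2 = e^(2t)(sin(4t)·(1,1) - cos(4t)·(2,1)).
General solution: K_1X_1 + K_2X_2.

x(t) = 2K_1e^(2t)sin(4t) + K_1e^(2t)cos(4t) + K_2e^(2t)sin(4t) - 2K_2e^(2t)cos(4t), z(t) = K_1e^(2t)sin(4t) + K_1e^(2t)cos(4t) + K_2e^(2t)sin(4t) - K_2e^(2t)cos(4t)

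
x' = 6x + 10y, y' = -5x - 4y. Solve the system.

x(t) = -C_1e^(t)sin(5t) + C_1e^(t)cos(5t) + C_2e^(t)sin(5t) + C_2e^(t)cos(5t), y(t) = -C_1e^(t)cos(5t) - C_2e^(t)sin(5t)

Coefficient matrix A = [[6, 10], [-5, -4]].
Characteristic polynomial det(A - λI) = λ^2 - 2λ + 26 = 0.
Eigenvalues λ = 1 ± 5i (complex conjugate pair).
For λ=1+5i: an eigenvector is (1,-1) - i(-1,0) = (1 + i, -1).
A real fundamental pair from Re and Im of e^((1+5i)t)v: X_1 = e^(t)(cos(5t)·(1,-1) + sin(5t)·(-1,0)), X_2 = e^(t)(sin(5t)·(1,-1) - cos(5t)·(-1,0)).
General solution: C_1X_1 + C_2X_2.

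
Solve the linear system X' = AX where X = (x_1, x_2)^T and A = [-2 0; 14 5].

x_1(t) = -c_2e^(-2t), x_2(t) = c_1e^(5t) + 2c_2e^(-2t)

Coefficient matrix A = [[-2, 0], [14, 5]].
Characteristic polynomial det(A - λI) = λ^2 - 3λ - 10 = 0.
Eigenvalues λ = 5, -2.
For λ=5: (A-λI) row 1 is [-7, 0], so an eigenvector is (0, 1).
For λ=-2: (A-λI) row 2 is [14, 7], so an eigenvector is (-1, 2).
General solution: c_1e^(5t)(0,1) + c_2e^(-2t)(-1,2).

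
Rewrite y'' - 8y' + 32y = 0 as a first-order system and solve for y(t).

Let x_1 = y, x_2 = y'. Then x_1' = x_2 and x_2' = -32x_1 + 8x_2.
A = [[0,1],[-32,8]]; det(A-λI) = λ^2 - 8λ + 32.
Eigenvalues λ = 4 ± 4i.

y(t) = C_1e^(4t)cos(4t) + C_2e^(4t)sin(4t)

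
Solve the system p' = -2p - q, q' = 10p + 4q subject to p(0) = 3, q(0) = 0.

Coefficient matrix A = [[-2, -1], [10, 4]].
Characteristic polynomial det(A - λI) = λ^2 - 2λ + 2 = 0.
Eigenvalues λ = 1 ± i (complex conjugate pair).
For λ=1+i: an eigenvector is (-1,3) - i(0,-1) = (-1, 3 + i).
A real fundamental pair from Re and Im of e^((1+i)t)v: X_1 = e^(t)(cos(t)·(-1,3) + sin(t)·(0,-1)), X_2 = e^(t)(sin(t)·(-1,3) - cos(t)·(0,-1)).
General solution: K_1X_1 + K_2X_2.
Applying p(0)=3, q(0)=0 gives K_1=-3, K_2=9.

p(t) = -9e^(t)sin(t) + 3e^(t)cos(t), q(t) = 30e^(t)sin(t)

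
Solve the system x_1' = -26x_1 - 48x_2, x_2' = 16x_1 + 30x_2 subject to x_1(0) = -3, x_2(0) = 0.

Coefficient matrix A = [[-26, -48], [16, 30]].
Characteristic polynomial det(A - λI) = λ^2 - 4λ - 12 = 0.
Eigenvalues λ = 6, -2.
For λ=6: (A-λI) row 1 is [-32, -48], so an eigenvector is (-3, 2).
For λ=-2: (A-λI) row 1 is [-24, -48], so an eigenvector is (-2, 1).
General solution: C_1e^(6t)(-3,2) + C_2e^(-2t)(-2,1).
Applying x_1(0)=-3, x_2(0)=0 gives C_1=-3, C_2=6.

x_1(t) = 9e^(6t) - 12e^(-2t), x_2(t) = -6e^(6t) + 6e^(-2t)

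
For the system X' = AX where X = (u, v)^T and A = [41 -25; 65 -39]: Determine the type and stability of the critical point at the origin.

unstable spiral

A = [[41,-25],[65,-39]]; det(A-λI) = λ^2 - 2λ + 26.
λ = 1 ± 5i: positive real part.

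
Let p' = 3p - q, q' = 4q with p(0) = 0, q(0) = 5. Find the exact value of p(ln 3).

-270

A = [[3,-1],[0,4]]; eigenvalues λ = 4, 3.
Eigenvectors: (-1,1) for λ=4, (-1,0) for λ=3.
From the initial condition, c_1 = 5, c_2 = -5.
p(ln 3) = (5)(3^4)(-1) + (-5)(3^3)(-1) = -270.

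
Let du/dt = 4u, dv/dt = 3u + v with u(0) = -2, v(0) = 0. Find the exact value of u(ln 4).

-512

A = [[4,0],[3,1]]; eigenvalues λ = 1, 4.
Eigenvectors: (0,1) for λ=1, (-1,-1) for λ=4.
From the initial condition, c_1 = 2, c_2 = 2.
u(ln 4) = (2)(4^1)(0) + (2)(4^4)(-1) = -512.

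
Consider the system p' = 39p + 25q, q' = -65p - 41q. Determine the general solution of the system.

p(t) = 2C_1e^(-t)sin(5t) - C_1e^(-t)cos(5t) - C_2e^(-t)sin(5t) - 2C_2e^(-t)cos(5t), q(t) = -3C_1e^(-t)sin(5t) + 2C_1e^(-t)cos(5t) + 2C_2e^(-t)sin(5t) + 3C_2e^(-t)cos(5t)

Coefficient matrix A = [[39, 25], [-65, -41]].
Characteristic polynomial det(A - λI) = λ^2 + 2λ + 26 = 0.
Eigenvalues λ = -1 ± 5i (complex conjugate pair).
For λ=-1+5i: an eigenvector is (-1,2) - i(2,-3) = (-1 - 2i, 2 + 3i).
A real fundamental pair from Re and Im of e^((-1+5i)t)v: X_1 = e^(-t)(cos(5t)·(-1,2) + sin(5t)·(2,-3)), X_2 = e^(-t)(sin(5t)·(-1,2) - cos(5t)·(2,-3)).
General solution: C_1X_1 + C_2X_2.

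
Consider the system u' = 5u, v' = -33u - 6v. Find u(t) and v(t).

u(t) = -K_1e^(5t), v(t) = 3K_1e^(5t) + K_2e^(-6t)

Coefficient matrix A = [[5, 0], [-33, -6]].
Characteristic polynomial det(A - λI) = λ^2 + λ - 30 = 0.
Eigenvalues λ = 5, -6.
For λ=5: (A-λI) row 2 is [-33, -11], so an eigenvector is (-1, 3).
For λ=-6: (A-λI) row 1 is [11, 0], so an eigenvector is (0, 1).
General solution: K_1e^(5t)(-1,3) + K_2e^(-6t)(0,1).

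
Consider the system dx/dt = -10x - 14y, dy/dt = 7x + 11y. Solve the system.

Coefficient matrix A = [[-10, -14], [7, 11]].
Characteristic polynomial det(A - λI) = λ^2 - λ - 12 = 0.
Eigenvalues λ = 4, -3.
For λ=4: (A-λI) row 1 is [-14, -14], so an eigenvector is (-1, 1).
For λ=-3: (A-λI) row 1 is [-7, -14], so an eigenvector is (2, -1).
General solution: C_1e^(4t)(-1,1) + C_2e^(-3t)(2,-1).

x(t) = -C_1e^(4t) + 2C_2e^(-3t), y(t) = C_1e^(4t) - C_2e^(-3t)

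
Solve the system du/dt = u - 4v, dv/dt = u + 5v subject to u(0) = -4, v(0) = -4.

u(t) = 24te^(3t) - 4e^(3t), v(t) = -12te^(3t) - 4e^(3t)

Coefficient matrix A = [[1, -4], [1, 5]].
Characteristic polynomial det(A - λI) = λ^2 - 6λ + 9 = 0.
Single eigenvalue λ = 3 with algebraic multiplicity 2.
Eigenvector v = (2,-1); generalized eigenvector w with (A-λI)w=v is (-3,1).
General solution: e^(3t)[K_1·v + K_2·(t·v + w)].
Applying u(0)=-4, v(0)=-4 gives K_1=16, K_2=12.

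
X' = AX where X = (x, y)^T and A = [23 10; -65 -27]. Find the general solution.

Coefficient matrix A = [[23, 10], [-65, -27]].
Characteristic polynomial det(A - λI) = λ^2 + 4λ + 29 = 0.
Eigenvalues λ = -2 ± 5i (complex conjugate pair).
For λ=-2+5i: an eigenvector is (1,-3) - i(-1,2) = (1 + i, -3 - 2i).
A real fundamental pair from Re and Im of e^((-2+5i)t)v: X_1 = e^(-2t)(cos(5t)·(1,-3) + sin(5t)·(-1,2)), X_2 = e^(-2t)(sin(5t)·(1,-3) - cos(5t)·(-1,2)).
General solution: K_1X_1 + K_2X_2.

x(t) = -K_1e^(-2t)sin(5t) + K_1e^(-2t)cos(5t) + K_2e^(-2t)sin(5t) + K_2e^(-2t)cos(5t), y(t) = 2K_1e^(-2t)sin(5t) - 3K_1e^(-2t)cos(5t) - 3K_2e^(-2t)sin(5t) - 2K_2e^(-2t)cos(5t)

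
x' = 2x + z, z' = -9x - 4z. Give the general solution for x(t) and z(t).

x(t) = c_1e^(-t) + c_2te^(-t) + c_2e^(-t), z(t) = -3c_1e^(-t) - 3c_2te^(-t) - 2c_2e^(-t)

Coefficient matrix A = [[2, 1], [-9, -4]].
Characteristic polynomial det(A - λI) = λ^2 + 2λ + 1 = 0.
Single eigenvalue λ = -1 with algebraic multiplicity 2.
Eigenvector v = (1,-3); generalized eigenvector w with (A-λI)w=v is (1,-2).
General solution: e^(-t)[c_1·v + c_2·(t·v + w)].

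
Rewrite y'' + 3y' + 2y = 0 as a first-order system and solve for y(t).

y(t) = C_1e^(-t) + C_2e^(-2t)

Let x_1 = y, x_2 = y'. Then x_1' = x_2 and x_2' = -2x_1 - 3x_2.
A = [[0,1],[-2,-3]]; det(A-λI) = λ^2 + 3λ + 2.
Eigenvalues λ = -1, -2 with eigenvectors (1,-1), (1,-2).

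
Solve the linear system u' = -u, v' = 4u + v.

Coefficient matrix A = [[-1, 0], [4, 1]].
Characteristic polynomial det(A - λI) = λ^2 - 1 = 0.
Eigenvalues λ = -1, 1.
For λ=-1: (A-λI) row 2 is [4, 2], so an eigenvector is (-1, 2).
For λ=1: (A-λI) row 1 is [-2, 0], so an eigenvector is (0, -1).
General solution: c_1e^(-t)(-1,2) + c_2e^(t)(0,-1).

u(t) = -c_1e^(-t), v(t) = 2c_1e^(-t) - c_2e^(t)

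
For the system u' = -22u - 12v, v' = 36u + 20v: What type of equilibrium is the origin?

A = [[-22,-12],[36,20]]; det(A-λI) = λ^2 + 2λ - 8.
λ = -4, 2: opposite signs.

saddle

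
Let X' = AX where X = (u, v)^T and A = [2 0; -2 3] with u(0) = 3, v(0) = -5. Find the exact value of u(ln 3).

27

A = [[2,0],[-2,3]]; eigenvalues λ = 2, 3.
Eigenvectors: (-1,-2) for λ=2, (0,-1) for λ=3.
From the initial condition, c_1 = -3, c_2 = 11.
u(ln 3) = (-3)(3^2)(-1) + (11)(3^3)(0) = 27.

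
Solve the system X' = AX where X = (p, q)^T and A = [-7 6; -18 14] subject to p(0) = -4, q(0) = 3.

p(t) = 18e^(5t) - 22e^(2t), q(t) = 36e^(5t) - 33e^(2t)

Coefficient matrix A = [[-7, 6], [-18, 14]].
Characteristic polynomial det(A - λI) = λ^2 - 7λ + 10 = 0.
Eigenvalues λ = 2, 5.
For λ=2: (A-λI) row 1 is [-9, 6], so an eigenvector is (-2, -3).
For λ=5: (A-λI) row 1 is [-12, 6], so an eigenvector is (-1, -2).
General solution: C_1e^(2t)(-2,-3) + C_2e^(5t)(-1,-2).
Applying p(0)=-4, q(0)=3 gives C_1=11, C_2=-18.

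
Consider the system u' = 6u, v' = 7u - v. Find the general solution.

Coefficient matrix A = [[6, 0], [7, -1]].
Characteristic polynomial det(A - λI) = λ^2 - 5λ - 6 = 0.
Eigenvalues λ = 6, -1.
For λ=6: (A-λI) row 2 is [7, -7], so an eigenvector is (1, 1).
For λ=-1: (A-λI) row 1 is [7, 0], so an eigenvector is (0, -1).
General solution: K_1e^(6t)(1,1) + K_2e^(-t)(0,-1).

u(t) = K_1e^(6t), v(t) = K_1e^(6t) - K_2e^(-t)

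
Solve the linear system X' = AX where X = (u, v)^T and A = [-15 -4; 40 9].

Coefficient matrix A = [[-15, -4], [40, 9]].
Characteristic polynomial det(A - λI) = λ^2 + 6λ + 25 = 0.
Eigenvalues λ = -3 ± 4i (complex conjugate pair).
For λ=-3+4i: an eigenvector is (0,-1) - i(1,-3) = (0 - i, -1 + 3i).
A real fundamental pair from Re and Im of e^((-3+4i)t)v: X_1 = e^(-3t)(cos(4t)·(0,-1) + sin(4t)·(1,-3)), X_2 = e^(-3t)(sin(4t)·(0,-1) - cos(4t)·(1,-3)).
General solution: c_1X_1 + c_2X_2.

u(t) = c_1e^(-3t)sin(4t) - c_2e^(-3t)cos(4t), v(t) = -3c_1e^(-3t)sin(4t) - c_1e^(-3t)cos(4t) - c_2e^(-3t)sin(4t) + 3c_2e^(-3t)cos(4t)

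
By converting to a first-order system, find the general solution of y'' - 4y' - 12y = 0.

Let x_1 = y, x_2 = y'. Then x_1' = x_2 and x_2' = 12x_1 + 4x_2.
A = [[0,1],[12,4]]; det(A-λI) = λ^2 - 4λ - 12.
Eigenvalues λ = -2, 6 with eigenvectors (1,-2), (1,6).

y(t) = c_1e^(-2t) + c_2e^(6t)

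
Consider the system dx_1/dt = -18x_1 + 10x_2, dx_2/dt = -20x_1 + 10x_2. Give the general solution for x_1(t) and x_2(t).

x_1(t) = K_1e^(-4t)sin(2t) + 2K_1e^(-4t)cos(2t) + 2K_2e^(-4t)sin(2t) - K_2e^(-4t)cos(2t), x_2(t) = K_1e^(-4t)sin(2t) + 3K_1e^(-4t)cos(2t) + 3K_2e^(-4t)sin(2t) - K_2e^(-4t)cos(2t)

Coefficient matrix A = [[-18, 10], [-20, 10]].
Characteristic polynomial det(A - λI) = λ^2 + 8λ + 20 = 0.
Eigenvalues λ = -4 ± 2i (complex conjugate pair).
For λ=-4+2i: an eigenvector is (2,3) - i(1,1) = (2 - i, 3 - i).
A real fundamental pair from Re and Im of e^((-4+2i)t)v: X_1 = e^(-4t)(cos(2t)·(2,3) + sin(2t)·(1,1)), X_2 = e^(-4t)(sin(2t)·(2,3) - cos(2t)·(1,1)).
General solution: K_1X_1 + K_2X_2.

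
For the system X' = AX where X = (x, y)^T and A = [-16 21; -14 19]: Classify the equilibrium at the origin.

A = [[-16,21],[-14,19]]; det(A-λI) = λ^2 - 3λ - 10.
λ = 5, -2: opposite signs.

saddle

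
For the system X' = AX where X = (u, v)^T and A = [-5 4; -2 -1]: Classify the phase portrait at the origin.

stable spiral

A = [[-5,4],[-2,-1]]; det(A-λI) = λ^2 + 6λ + 13.
λ = -3 ± 2i: negative real part.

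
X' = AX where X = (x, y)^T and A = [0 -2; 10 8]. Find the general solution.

Coefficient matrix A = [[0, -2], [10, 8]].
Characteristic polynomial det(A - λI) = λ^2 - 8λ + 20 = 0.
Eigenvalues λ = 4 ± 2i (complex conjugate pair).
For λ=4+2i: an eigenvector is (-1,2) - i(0,-1) = (-1, 2 + i).
A real fundamental pair from Re and Im of e^((4+2i)t)v: X_1 = e^(4t)(cos(2t)·(-1,2) + sin(2t)·(0,-1)), X_2 = e^(4t)(sin(2t)·(-1,2) - cos(2t)·(0,-1)).
General solution: K_1X_1 + K_2X_2.

x(t) = -K_1e^(4t)cos(2t) - K_2e^(4t)sin(2t), y(t) = -K_1e^(4t)sin(2t) + 2K_1e^(4t)cos(2t) + 2K_2e^(4t)sin(2t) + K_2e^(4t)cos(2t)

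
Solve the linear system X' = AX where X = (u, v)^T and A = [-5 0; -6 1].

Coefficient matrix A = [[-5, 0], [-6, 1]].
Characteristic polynomial det(A - λI) = λ^2 + 4λ - 5 = 0.
Eigenvalues λ = -5, 1.
For λ=-5: (A-λI) row 2 is [-6, 6], so an eigenvector is (-1, -1).
For λ=1: (A-λI) row 1 is [-6, 0], so an eigenvector is (0, 1).
General solution: c_1e^(-5t)(-1,-1) + c_2e^(t)(0,1).

u(t) = -c_1e^(-5t), v(t) = -c_1e^(-5t) + c_2e^(t)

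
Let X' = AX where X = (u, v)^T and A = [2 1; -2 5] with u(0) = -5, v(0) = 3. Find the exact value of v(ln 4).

3264

A = [[2,1],[-2,5]]; eigenvalues λ = 4, 3.
Eigenvectors: (1,2) for λ=4, (-1,-1) for λ=3.
From the initial condition, c_1 = 8, c_2 = 13.
v(ln 4) = (8)(4^4)(2) + (13)(4^3)(-1) = 3264.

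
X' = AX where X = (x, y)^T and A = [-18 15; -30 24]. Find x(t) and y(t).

Coefficient matrix A = [[-18, 15], [-30, 24]].
Characteristic polynomial det(A - λI) = λ^2 - 6λ + 18 = 0.
Eigenvalues λ = 3 ± 3i (complex conjugate pair).
For λ=3+3i: an eigenvector is (-1,-1) - i(2,3) = (-1 - 2i, -1 - 3i).
A real fundamental pair from Re and Im of e^((3+3i)t)v: X_1 = e^(3t)(cos(3t)·(-1,-1) + sin(3t)·(2,3)), X_2 = e^(3t)(sin(3t)·(-1,-1) - cos(3t)·(2,3)).
General solution: K_1X_1 + K_2X_2.

x(t) = 2K_1e^(3t)sin(3t) - K_1e^(3t)cos(3t) - K_2e^(3t)sin(3t) - 2K_2e^(3t)cos(3t), y(t) = 3K_1e^(3t)sin(3t) - K_1e^(3t)cos(3t) - K_2e^(3t)sin(3t) - 3K_2e^(3t)cos(3t)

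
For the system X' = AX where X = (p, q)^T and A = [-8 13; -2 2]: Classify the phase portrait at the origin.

A = [[-8,13],[-2,2]]; det(A-λI) = λ^2 + 6λ + 10.
λ = -3 ± i: negative real part.

stable spiral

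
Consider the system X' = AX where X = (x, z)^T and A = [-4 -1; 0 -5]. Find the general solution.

x(t) = -C_1e^(-4t) + C_2e^(-5t), z(t) = C_2e^(-5t)

Coefficient matrix A = [[-4, -1], [0, -5]].
Characteristic polynomial det(A - λI) = λ^2 + 9λ + 20 = 0.
Eigenvalues λ = -4, -5.
For λ=-4: (A-λI) row 1 is [0, -1], so an eigenvector is (-1, 0).
For λ=-5: (A-λI) row 1 is [1, -1], so an eigenvector is (1, 1).
General solution: C_1e^(-4t)(-1,0) + C_2e^(-5t)(1,1).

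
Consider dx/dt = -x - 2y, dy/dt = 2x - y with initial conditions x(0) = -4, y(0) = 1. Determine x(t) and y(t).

Coefficient matrix A = [[-1, -2], [2, -1]].
Characteristic polynomial det(A - λI) = λ^2 + 2λ + 5 = 0.
Eigenvalues λ = -1 ± 2i (complex conjugate pair).
For λ=-1+2i: an eigenvector is (0,-1) - i(1,0) = (0 - i, -1).
A real fundamental pair from Re and Im of e^((-1+2i)t)v: X_1 = e^(-t)(cos(2t)·(0,-1) + sin(2t)·(1,0)), X_2 = e^(-t)(sin(2t)·(0,-1) - cos(2t)·(1,0)).
General solution: K_1X_1 + K_2X_2.
Applying x(0)=-4, y(0)=1 gives K_1=-1, K_2=4.

x(t) = -e^(-t)sin(2t) - 4e^(-t)cos(2t), y(t) = -4e^(-t)sin(2t) + e^(-t)cos(2t)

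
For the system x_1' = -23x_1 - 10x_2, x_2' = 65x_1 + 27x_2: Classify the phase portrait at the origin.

unstable spiral

A = [[-23,-10],[65,27]]; det(A-λI) = λ^2 - 4λ + 29.
λ = 2 ± 5i: positive real part.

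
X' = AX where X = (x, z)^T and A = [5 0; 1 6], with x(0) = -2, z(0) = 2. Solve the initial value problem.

Coefficient matrix A = [[5, 0], [1, 6]].
Characteristic polynomial det(A - λI) = λ^2 - 11λ + 30 = 0.
Eigenvalues λ = 5, 6.
For λ=5: (A-λI) row 2 is [1, 1], so an eigenvector is (1, -1).
For λ=6: (A-λI) row 1 is [-1, 0], so an eigenvector is (0, -1).
General solution: K_1e^(5t)(1,-1) + K_2e^(6t)(0,-1).
Applying x(0)=-2, z(0)=2 gives K_1=-2, K_2=0.

x(t) = -2e^(5t), z(t) = 2e^(5t)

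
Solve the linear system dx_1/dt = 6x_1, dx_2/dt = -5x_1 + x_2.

x_1(t) = C_1e^(6t), x_2(t) = -C_1e^(6t) + C_2e^(t)

Coefficient matrix A = [[6, 0], [-5, 1]].
Characteristic polynomial det(A - λI) = λ^2 - 7λ + 6 = 0.
Eigenvalues λ = 6, 1.
For λ=6: (A-λI) row 2 is [-5, -5], so an eigenvector is (1, -1).
For λ=1: (A-λI) row 1 is [5, 0], so an eigenvector is (0, 1).
General solution: C_1e^(6t)(1,-1) + C_2e^(t)(0,1).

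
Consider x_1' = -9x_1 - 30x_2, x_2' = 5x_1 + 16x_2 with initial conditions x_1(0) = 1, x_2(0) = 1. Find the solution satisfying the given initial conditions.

x_1(t) = -8e^(6t) + 9e^(t), x_2(t) = 4e^(6t) - 3e^(t)

Coefficient matrix A = [[-9, -30], [5, 16]].
Characteristic polynomial det(A - λI) = λ^2 - 7λ + 6 = 0.
Eigenvalues λ = 6, 1.
For λ=6: (A-λI) row 1 is [-15, -30], so an eigenvector is (2, -1).
For λ=1: (A-λI) row 1 is [-10, -30], so an eigenvector is (-3, 1).
General solution: K_1e^(6t)(2,-1) + K_2e^(t)(-3,1).
Applying x_1(0)=1, x_2(0)=1 gives K_1=-4, K_2=-3.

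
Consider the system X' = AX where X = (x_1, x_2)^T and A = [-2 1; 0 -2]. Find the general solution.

x_1(t) = -K_1e^(-2t) - K_2te^(-2t) + 3K_2e^(-2t), x_2(t) = -K_2e^(-2t)

Coefficient matrix A = [[-2, 1], [0, -2]].
Characteristic polynomial det(A - λI) = λ^2 + 4λ + 4 = 0.
Single eigenvalue λ = -2 with algebraic multiplicity 2.
Eigenvector v = (-1,0); generalized eigenvector w with (A-λI)w=v is (3,-1).
General solution: e^(-2t)[K_1·v + K_2·(t·v + w)].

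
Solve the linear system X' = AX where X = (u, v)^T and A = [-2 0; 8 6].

u(t) = c_1e^(-2t), v(t) = -c_1e^(-2t) + c_2e^(6t)

Coefficient matrix A = [[-2, 0], [8, 6]].
Characteristic polynomial det(A - λI) = λ^2 - 4λ - 12 = 0.
Eigenvalues λ = -2, 6.
For λ=-2: (A-λI) row 2 is [8, 8], so an eigenvector is (1, -1).
For λ=6: (A-λI) row 1 is [-8, 0], so an eigenvector is (0, 1).
General solution: c_1e^(-2t)(1,-1) + c_2e^(6t)(0,1).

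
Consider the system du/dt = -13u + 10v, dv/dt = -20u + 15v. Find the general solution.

u(t) = C_1e^(t)sin(2t) + 2C_1e^(t)cos(2t) + 2C_2e^(t)sin(2t) - C_2e^(t)cos(2t), v(t) = C_1e^(t)sin(2t) + 3C_1e^(t)cos(2t) + 3C_2e^(t)sin(2t) - C_2e^(t)cos(2t)

Coefficient matrix A = [[-13, 10], [-20, 15]].
Characteristic polynomial det(A - λI) = λ^2 - 2λ + 5 = 0.
Eigenvalues λ = 1 ± 2i (complex conjugate pair).
For λ=1+2i: an eigenvector is (2,3) - i(1,1) = (2 - i, 3 - i).
A real fundamental pair from Re and Im of e^((1+2i)t)v: X_1 = e^(t)(cos(2t)·(2,3) + sin(2t)·(1,1)), X_2 = e^(t)(sin(2t)·(2,3) - cos(2t)·(1,1)).
General solution: C_1X_1 + C_2X_2.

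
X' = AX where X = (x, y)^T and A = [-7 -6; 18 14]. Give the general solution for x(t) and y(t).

x(t) = -c_1e^(5t) - 2c_2e^(2t), y(t) = 2c_1e^(5t) + 3c_2e^(2t)

Coefficient matrix A = [[-7, -6], [18, 14]].
Characteristic polynomial det(A - λI) = λ^2 - 7λ + 10 = 0.
Eigenvalues λ = 5, 2.
For λ=5: (A-λI) row 1 is [-12, -6], so an eigenvector is (-1, 2).
For λ=2: (A-λI) row 1 is [-9, -6], so an eigenvector is (-2, 3).
General solution: c_1e^(5t)(-1,2) + c_2e^(2t)(-2,3).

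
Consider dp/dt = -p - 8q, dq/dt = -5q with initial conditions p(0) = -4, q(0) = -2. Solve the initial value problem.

p(t) = -4e^(-5t), q(t) = -2e^(-5t)

Coefficient matrix A = [[-1, -8], [0, -5]].
Characteristic polynomial det(A - λI) = λ^2 + 6λ + 5 = 0.
Eigenvalues λ = -5, -1.
For λ=-5: (A-λI) row 1 is [4, -8], so an eigenvector is (-2, -1).
For λ=-1: (A-λI) row 1 is [0, -8], so an eigenvector is (1, 0).
General solution: c_1e^(-5t)(-2,-1) + c_2e^(-t)(1,0).
Applying p(0)=-4, q(0)=-2 gives c_1=2, c_2=0.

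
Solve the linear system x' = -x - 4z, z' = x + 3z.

x(t) = 2K_1e^(t) + 2K_2te^(t) + 3K_2e^(t), z(t) = -K_1e^(t) - K_2te^(t) - 2K_2e^(t)

Coefficient matrix A = [[-1, -4], [1, 3]].
Characteristic polynomial det(A - λI) = λ^2 - 2λ + 1 = 0.
Single eigenvalue λ = 1 with algebraic multiplicity 2.
Eigenvector v = (2,-1); generalized eigenvector w with (A-λI)w=v is (3,-2).
General solution: e^(t)[K_1·v + K_2·(t·v + w)].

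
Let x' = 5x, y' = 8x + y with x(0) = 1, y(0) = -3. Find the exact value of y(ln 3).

471

A = [[5,0],[8,1]]; eigenvalues λ = 1, 5.
Eigenvectors: (0,1) for λ=1, (-1,-2) for λ=5.
From the initial condition, c_1 = -5, c_2 = -1.
y(ln 3) = (-5)(3^1)(1) + (-1)(3^5)(-2) = 471.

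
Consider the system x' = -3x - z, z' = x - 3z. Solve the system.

x(t) = C_1e^(-3t)sin(t) - C_2e^(-3t)cos(t), z(t) = -C_1e^(-3t)cos(t) - C_2e^(-3t)sin(t)

Coefficient matrix A = [[-3, -1], [1, -3]].
Characteristic polynomial det(A - λI) = λ^2 + 6λ + 10 = 0.
Eigenvalues λ = -3 ± i (complex conjugate pair).
For λ=-3+i: an eigenvector is (0,-1) - i(1,0) = (0 - i, -1).
A real fundamental pair from Re and Im of e^((-3+i)t)v: X_1 = e^(-3t)(cos(t)·(0,-1) + sin(t)·(1,0)), X_2 = e^(-3t)(sin(t)·(0,-1) - cos(t)·(1,0)).
General solution: C_1X_1 + C_2X_2.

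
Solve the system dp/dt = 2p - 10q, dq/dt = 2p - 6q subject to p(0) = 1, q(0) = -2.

Coefficient matrix A = [[2, -10], [2, -6]].
Characteristic polynomial det(A - λI) = λ^2 + 4λ + 8 = 0.
Eigenvalues λ = -2 ± 2i (complex conjugate pair).
For λ=-2+2i: an eigenvector is (2,1) - i(-1,0) = (2 + i, 1).
A real fundamental pair from Re and Im of e^((-2+2i)t)v: X_1 = e^(-2t)(cos(2t)·(2,1) + sin(2t)·(-1,0)), X_2 = e^(-2t)(sin(2t)·(2,1) - cos(2t)·(-1,0)).
General solution: K_1X_1 + K_2X_2.
Applying p(0)=1, q(0)=-2 gives K_1=-2, K_2=5.

p(t) = 12e^(-2t)sin(2t) + e^(-2t)cos(2t), q(t) = 5e^(-2t)sin(2t) - 2e^(-2t)cos(2t)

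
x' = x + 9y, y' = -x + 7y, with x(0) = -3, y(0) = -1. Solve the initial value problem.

Coefficient matrix A = [[1, 9], [-1, 7]].
Characteristic polynomial det(A - λI) = λ^2 - 8λ + 16 = 0.
Single eigenvalue λ = 4 with algebraic multiplicity 2.
Eigenvector v = (3,1); generalized eigenvector w with (A-λI)w=v is (-1,0).
General solution: e^(4t)[C_1·v + C_2·(t·v + w)].
Applying x(0)=-3, y(0)=-1 gives C_1=-1, C_2=0.

x(t) = -3e^(4t), y(t) = -e^(4t)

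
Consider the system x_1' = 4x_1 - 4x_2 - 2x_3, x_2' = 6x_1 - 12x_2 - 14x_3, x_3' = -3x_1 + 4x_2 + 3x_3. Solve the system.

x_1(t) = K_1e^(-2t) + 2K_2e^(t) + 2K_3e^(-4t), x_2(t) = 2K_1e^(-2t) + 2K_2e^(t) + 5K_3e^(-4t), x_3(t) = -K_1e^(-2t) - K_2e^(t) - 2K_3e^(-4t)

Coefficient matrix A = [[4, -4, -2], [6, -12, -14], [-3, 4, 3]].
det(A - λI) = 0 gives eigenvalues λ = -2, 1, -4.
For λ=-2: eigenvector (1,2,-1).
For λ=1: eigenvector (2,2,-1).
For λ=-4: eigenvector (2,5,-2).
General solution: K_1e^(-2t)(1,2,-1) + K_2e^(t)(2,2,-1) + K_3e^(-4t)(2,5,-2).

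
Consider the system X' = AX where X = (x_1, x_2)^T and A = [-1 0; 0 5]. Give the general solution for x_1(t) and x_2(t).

Coefficient matrix A = [[-1, 0], [0, 5]].
Characteristic polynomial det(A - λI) = λ^2 - 4λ - 5 = 0.
Eigenvalues λ = 5, -1.
For λ=5: (A-λI) row 1 is [-6, 0], so an eigenvector is (0, 1).
For λ=-1: (A-λI) row 2 is [0, 6], so an eigenvector is (-1, 0).
General solution: K_1e^(5t)(0,1) + K_2e^(-t)(-1,0).

x_1(t) = -K_2e^(-t), x_2(t) = K_1e^(5t)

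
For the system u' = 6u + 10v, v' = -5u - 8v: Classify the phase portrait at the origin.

A = [[6,10],[-5,-8]]; det(A-λI) = λ^2 + 2λ + 2.
λ = -1 ± i: negative real part.

stable spiral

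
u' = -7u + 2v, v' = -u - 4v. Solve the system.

u(t) = c_1e^(-5t) + 2c_2e^(-6t), v(t) = c_1e^(-5t) + c_2e^(-6t)

Coefficient matrix A = [[-7, 2], [-1, -4]].
Characteristic polynomial det(A - λI) = λ^2 + 11λ + 30 = 0.
Eigenvalues λ = -5, -6.
For λ=-5: (A-λI) row 1 is [-2, 2], so an eigenvector is (1, 1).
For λ=-6: (A-λI) row 1 is [-1, 2], so an eigenvector is (2, 1).
General solution: c_1e^(-5t)(1,1) + c_2e^(-6t)(2,1).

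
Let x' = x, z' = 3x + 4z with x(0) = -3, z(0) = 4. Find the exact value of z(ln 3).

90

A = [[1,0],[3,4]]; eigenvalues λ = 1, 4.
Eigenvectors: (-1,1) for λ=1, (0,-1) for λ=4.
From the initial condition, c_1 = 3, c_2 = -1.
z(ln 3) = (3)(3^1)(1) + (-1)(3^4)(-1) = 90.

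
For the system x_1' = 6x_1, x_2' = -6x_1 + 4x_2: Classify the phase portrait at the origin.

unstable node

A = [[6,0],[-6,4]]; det(A-λI) = λ^2 - 10λ + 24.
λ = 4, 6: both positive.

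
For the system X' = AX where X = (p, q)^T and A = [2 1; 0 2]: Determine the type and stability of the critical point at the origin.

A = [[2,1],[0,2]]; det(A-λI) = λ^2 - 4λ + 4.
repeated λ = 2 with a single eigenvector.

unstable improper node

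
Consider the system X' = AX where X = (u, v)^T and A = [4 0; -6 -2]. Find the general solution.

Coefficient matrix A = [[4, 0], [-6, -2]].
Characteristic polynomial det(A - λI) = λ^2 - 2λ - 8 = 0.
Eigenvalues λ = -2, 4.
For λ=-2: (A-λI) row 1 is [6, 0], so an eigenvector is (0, 1).
For λ=4: (A-λI) row 2 is [-6, -6], so an eigenvector is (1, -1).
General solution: K_1e^(-2t)(0,1) + K_2e^(4t)(1,-1).

u(t) = K_2e^(4t), v(t) = K_1e^(-2t) - K_2e^(4t)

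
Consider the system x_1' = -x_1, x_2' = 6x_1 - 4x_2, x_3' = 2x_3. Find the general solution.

Coefficient matrix A = [[-1, 0, 0], [6, -4, 0], [0, 0, 2]].
det(A - λI) = 0 gives eigenvalues λ = 2, -4, -1.
For λ=2: eigenvector (0,0,1).
For λ=-4: eigenvector (0,1,0).
For λ=-1: eigenvector (1,2,0).
General solution: c_1e^(2t)(0,0,1) + c_2e^(-4t)(0,1,0) + c_3e^(-t)(1,2,0).

x_1(t) = c_3e^(-t), x_2(t) = c_2e^(-4t) + 2c_3e^(-t), x_3(t) = c_1e^(2t)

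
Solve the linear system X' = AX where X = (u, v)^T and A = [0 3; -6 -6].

u(t) = -C_1e^(-3t)cos(3t) - C_2e^(-3t)sin(3t), v(t) = C_1e^(-3t)sin(3t) + C_1e^(-3t)cos(3t) + C_2e^(-3t)sin(3t) - C_2e^(-3t)cos(3t)

Coefficient matrix A = [[0, 3], [-6, -6]].
Characteristic polynomial det(A - λI) = λ^2 + 6λ + 18 = 0.
Eigenvalues λ = -3 ± 3i (complex conjugate pair).
For λ=-3+3i: an eigenvector is (-1,1) - i(0,1) = (-1, 1 - i).
A real fundamental pair from Re and Im of e^((-3+3i)t)v: X_1 = e^(-3t)(cos(3t)·(-1,1) + sin(3t)·(0,1)), X_2 = e^(-3t)(sin(3t)·(-1,1) - cos(3t)·(0,1)).
General solution: C_1X_1 + C_2X_2.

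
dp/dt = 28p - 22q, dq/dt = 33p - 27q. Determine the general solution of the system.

Coefficient matrix A = [[28, -22], [33, -27]].
Characteristic polynomial det(A - λI) = λ^2 - λ - 30 = 0.
Eigenvalues λ = 6, -5.
For λ=6: (A-λI) row 1 is [22, -22], so an eigenvector is (-1, -1).
For λ=-5: (A-λI) row 1 is [33, -22], so an eigenvector is (2, 3).
General solution: C_1e^(6t)(-1,-1) + C_2e^(-5t)(2,3).

p(t) = -C_1e^(6t) + 2C_2e^(-5t), q(t) = -C_1e^(6t) + 3C_2e^(-5t)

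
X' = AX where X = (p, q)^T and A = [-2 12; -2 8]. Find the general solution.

p(t) = 3K_1e^(2t) - 2K_2e^(4t), q(t) = K_1e^(2t) - K_2e^(4t)

Coefficient matrix A = [[-2, 12], [-2, 8]].
Characteristic polynomial det(A - λI) = λ^2 - 6λ + 8 = 0.
Eigenvalues λ = 2, 4.
For λ=2: (A-λI) row 1 is [-4, 12], so an eigenvector is (3, 1).
For λ=4: (A-λI) row 1 is [-6, 12], so an eigenvector is (-2, -1).
General solution: K_1e^(2t)(3,1) + K_2e^(4t)(-2,-1).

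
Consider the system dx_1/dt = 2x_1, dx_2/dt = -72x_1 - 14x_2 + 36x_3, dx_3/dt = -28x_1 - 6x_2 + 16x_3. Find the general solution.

x_1(t) = c_3e^(2t), x_2(t) = 2c_1e^(4t) + 3c_2e^(-2t), x_3(t) = c_1e^(4t) + c_2e^(-2t) + 2c_3e^(2t)

Coefficient matrix A = [[2, 0, 0], [-72, -14, 36], [-28, -6, 16]].
det(A - λI) = 0 gives eigenvalues λ = 4, -2, 2.
For λ=4: eigenvector (0,2,1).
For λ=-2: eigenvector (0,3,1).
For λ=2: eigenvector (1,0,2).
General solution: c_1e^(4t)(0,2,1) + c_2e^(-2t)(0,3,1) + c_3e^(2t)(1,0,2).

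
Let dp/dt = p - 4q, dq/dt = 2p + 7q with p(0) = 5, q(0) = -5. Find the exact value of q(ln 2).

A = [[1,-4],[2,7]]; eigenvalues λ = 3, 5.
Eigenvectors: (2,-1) for λ=3, (-1,1) for λ=5.
From the initial condition, c_1 = 0, c_2 = -5.
q(ln 2) = (0)(2^3)(-1) + (-5)(2^5)(1) = -160.

-160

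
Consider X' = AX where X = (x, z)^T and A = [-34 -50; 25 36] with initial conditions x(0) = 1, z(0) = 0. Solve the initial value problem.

Coefficient matrix A = [[-34, -50], [25, 36]].
Characteristic polynomial det(A - λI) = λ^2 - 2λ + 26 = 0.
Eigenvalues λ = 1 ± 5i (complex conjugate pair).
For λ=1+5i: an eigenvector is (1,-1) - i(3,-2) = (1 - 3i, -1 + 2i).
A real fundamental pair from Re and Im of e^((1+5i)t)v: X_1 = e^(t)(cos(5t)·(1,-1) + sin(5t)·(3,-2)), X_2 = e^(t)(sin(5t)·(1,-1) - cos(5t)·(3,-2)).
General solution: C_1X_1 + C_2X_2.
Applying x(0)=1, z(0)=0 gives C_1=-2, C_2=-1.

x(t) = -7e^(t)sin(5t) + e^(t)cos(5t), z(t) = 5e^(t)sin(5t)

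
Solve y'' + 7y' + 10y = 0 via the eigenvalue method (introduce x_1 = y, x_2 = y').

y(t) = C_1e^(-5t) + C_2e^(-2t)

Let x_1 = y, x_2 = y'. Then x_1' = x_2 and x_2' = -10x_1 - 7x_2.
A = [[0,1],[-10,-7]]; det(A-λI) = λ^2 + 7λ + 10.
Eigenvalues λ = -5, -2 with eigenvectors (1,-5), (1,-2).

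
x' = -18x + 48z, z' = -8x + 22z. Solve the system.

x(t) = -3c_1e^(-2t) - 2c_2e^(6t), z(t) = -c_1e^(-2t) - c_2e^(6t)

Coefficient matrix A = [[-18, 48], [-8, 22]].
Characteristic polynomial det(A - λI) = λ^2 - 4λ - 12 = 0.
Eigenvalues λ = -2, 6.
For λ=-2: (A-λI) row 1 is [-16, 48], so an eigenvector is (-3, -1).
For λ=6: (A-λI) row 1 is [-24, 48], so an eigenvector is (-2, -1).
General solution: c_1e^(-2t)(-3,-1) + c_2e^(6t)(-2,-1).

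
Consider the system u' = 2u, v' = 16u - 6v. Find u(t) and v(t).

Coefficient matrix A = [[2, 0], [16, -6]].
Characteristic polynomial det(A - λI) = λ^2 + 4λ - 12 = 0.
Eigenvalues λ = -6, 2.
For λ=-6: (A-λI) row 1 is [8, 0], so an eigenvector is (0, -1).
For λ=2: (A-λI) row 2 is [16, -8], so an eigenvector is (1, 2).
General solution: c_1e^(-6t)(0,-1) + c_2e^(2t)(1,2).

u(t) = c_2e^(2t), v(t) = -c_1e^(-6t) + 2c_2e^(2t)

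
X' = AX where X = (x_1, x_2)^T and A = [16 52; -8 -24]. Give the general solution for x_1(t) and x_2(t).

x_1(t) = -2K_1e^(-4t)sin(4t) - 3K_1e^(-4t)cos(4t) - 3K_2e^(-4t)sin(4t) + 2K_2e^(-4t)cos(4t), x_2(t) = K_1e^(-4t)sin(4t) + K_1e^(-4t)cos(4t) + K_2e^(-4t)sin(4t) - K_2e^(-4t)cos(4t)

Coefficient matrix A = [[16, 52], [-8, -24]].
Characteristic polynomial det(A - λI) = λ^2 + 8λ + 32 = 0.
Eigenvalues λ = -4 ± 4i (complex conjugate pair).
For λ=-4+4i: an eigenvector is (-3,1) - i(-2,1) = (-3 + 2i, 1 - i).
A real fundamental pair from Re and Im of e^((-4+4i)t)v: X_1 = e^(-4t)(cos(4t)·(-3,1) + sin(4t)·(-2,1)), X_2 = e^(-4t)(sin(4t)·(-3,1) - cos(4t)·(-2,1)).
General solution: K_1X_1 + K_2X_2.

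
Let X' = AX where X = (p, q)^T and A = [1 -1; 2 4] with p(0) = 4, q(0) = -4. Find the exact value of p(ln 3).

A = [[1,-1],[2,4]]; eigenvalues λ = 2, 3.
Eigenvectors: (1,-1) for λ=2, (1,-2) for λ=3.
From the initial condition, c_1 = 4, c_2 = 0.
p(ln 3) = (4)(3^2)(1) + (0)(3^3)(1) = 36.

36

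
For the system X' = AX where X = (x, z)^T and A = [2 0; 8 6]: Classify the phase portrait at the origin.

unstable node

A = [[2,0],[8,6]]; det(A-λI) = λ^2 - 8λ + 12.
λ = 2, 6: both positive.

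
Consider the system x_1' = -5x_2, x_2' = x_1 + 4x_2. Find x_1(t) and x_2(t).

x_1(t) = -C_1e^(2t)sin(t) - 2C_1e^(2t)cos(t) - 2C_2e^(2t)sin(t) + C_2e^(2t)cos(t), x_2(t) = C_1e^(2t)cos(t) + C_2e^(2t)sin(t)

Coefficient matrix A = [[0, -5], [1, 4]].
Characteristic polynomial det(A - λI) = λ^2 - 4λ + 5 = 0.
Eigenvalues λ = 2 ± i (complex conjugate pair).
For λ=2+i: an eigenvector is (-2,1) - i(-1,0) = (-2 + i, 1).
A real fundamental pair from Re and Im of e^((2+i)t)v: X_1 = e^(2t)(cos(t)·(-2,1) + sin(t)·(-1,0)), X_2 = e^(2t)(sin(t)·(-2,1) - cos(t)·(-1,0)).
General solution: C_1X_1 + C_2X_2.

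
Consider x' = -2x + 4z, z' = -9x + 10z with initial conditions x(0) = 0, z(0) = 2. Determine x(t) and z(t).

x(t) = 8te^(4t), z(t) = 12te^(4t) + 2e^(4t)

Coefficient matrix A = [[-2, 4], [-9, 10]].
Characteristic polynomial det(A - λI) = λ^2 - 8λ + 16 = 0.
Single eigenvalue λ = 4 with algebraic multiplicity 2.
Eigenvector v = (-2,-3); generalized eigenvector w with (A-λI)w=v is (-1,-2).
General solution: e^(4t)[K_1·v + K_2·(t·v + w)].
Applying x(0)=0, z(0)=2 gives K_1=2, K_2=-4.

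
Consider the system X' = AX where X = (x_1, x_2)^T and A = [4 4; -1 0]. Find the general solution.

Coefficient matrix A = [[4, 4], [-1, 0]].
Characteristic polynomial det(A - λI) = λ^2 - 4λ + 4 = 0.
Single eigenvalue λ = 2 with algebraic multiplicity 2.
Eigenvector v = (2,-1); generalized eigenvector w with (A-λI)w=v is (1,0).
General solution: e^(2t)[K_1·v + K_2·(t·v + w)].

x_1(t) = 2K_1e^(2t) + 2K_2te^(2t) + K_2e^(2t), x_2(t) = -K_1e^(2t) - K_2te^(2t)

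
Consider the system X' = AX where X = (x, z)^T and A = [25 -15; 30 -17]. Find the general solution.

x(t) = C_1e^(4t)sin(3t) - 2C_1e^(4t)cos(3t) - 2C_2e^(4t)sin(3t) - C_2e^(4t)cos(3t), z(t) = C_1e^(4t)sin(3t) - 3C_1e^(4t)cos(3t) - 3C_2e^(4t)sin(3t) - C_2e^(4t)cos(3t)

Coefficient matrix A = [[25, -15], [30, -17]].
Characteristic polynomial det(A - λI) = λ^2 - 8λ + 25 = 0.
Eigenvalues λ = 4 ± 3i (complex conjugate pair).
For λ=4+3i: an eigenvector is (-2,-3) - i(1,1) = (-2 - i, -3 - i).
A real fundamental pair from Re and Im of e^((4+3i)t)v: X_1 = e^(4t)(cos(3t)·(-2,-3) + sin(3t)·(1,1)), X_2 = e^(4t)(sin(3t)·(-2,-3) - cos(3t)·(1,1)).
General solution: C_1X_1 + C_2X_2.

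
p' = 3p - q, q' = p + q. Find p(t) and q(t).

Coefficient matrix A = [[3, -1], [1, 1]].
Characteristic polynomial det(A - λI) = λ^2 - 4λ + 4 = 0.
Single eigenvalue λ = 2 with algebraic multiplicity 2.
Eigenvector v = (-1,-1); generalized eigenvector w with (A-λI)w=v is (1,2).
General solution: e^(2t)[C_1·v + C_2·(t·v + w)].

p(t) = -C_1e^(2t) - C_2te^(2t) + C_2e^(2t), q(t) = -C_1e^(2t) - C_2te^(2t) + 2C_2e^(2t)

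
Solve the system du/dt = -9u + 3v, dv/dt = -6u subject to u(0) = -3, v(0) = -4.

u(t) = -e^(-3t) - 2e^(-6t), v(t) = -2e^(-3t) - 2e^(-6t)

Coefficient matrix A = [[-9, 3], [-6, 0]].
Characteristic polynomial det(A - λI) = λ^2 + 9λ + 18 = 0.
Eigenvalues λ = -6, -3.
For λ=-6: (A-λI) row 1 is [-3, 3], so an eigenvector is (-1, -1).
For λ=-3: (A-λI) row 1 is [-6, 3], so an eigenvector is (1, 2).
General solution: c_1e^(-6t)(-1,-1) + c_2e^(-3t)(1,2).
Applying u(0)=-3, v(0)=-4 gives c_1=2, c_2=-1.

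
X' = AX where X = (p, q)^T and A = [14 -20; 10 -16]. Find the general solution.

p(t) = 2C_1e^(4t) + C_2e^(-6t), q(t) = C_1e^(4t) + C_2e^(-6t)

Coefficient matrix A = [[14, -20], [10, -16]].
Characteristic polynomial det(A - λI) = λ^2 + 2λ - 24 = 0.
Eigenvalues λ = 4, -6.
For λ=4: (A-λI) row 1 is [10, -20], so an eigenvector is (2, 1).
For λ=-6: (A-λI) row 1 is [20, -20], so an eigenvector is (1, 1).
General solution: C_1e^(4t)(2,1) + C_2e^(-6t)(1,1).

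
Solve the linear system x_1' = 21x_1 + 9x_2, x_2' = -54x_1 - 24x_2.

Coefficient matrix A = [[21, 9], [-54, -24]].
Characteristic polynomial det(A - λI) = λ^2 + 3λ - 18 = 0.
Eigenvalues λ = 3, -6.
For λ=3: (A-λI) row 1 is [18, 9], so an eigenvector is (-1, 2).
For λ=-6: (A-λI) row 1 is [27, 9], so an eigenvector is (-1, 3).
General solution: K_1e^(3t)(-1,2) + K_2e^(-6t)(-1,3).

x_1(t) = -K_1e^(3t) - K_2e^(-6t), x_2(t) = 2K_1e^(3t) + 3K_2e^(-6t)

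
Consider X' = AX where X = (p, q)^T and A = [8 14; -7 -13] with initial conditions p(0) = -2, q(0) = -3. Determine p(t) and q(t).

Coefficient matrix A = [[8, 14], [-7, -13]].
Characteristic polynomial det(A - λI) = λ^2 + 5λ - 6 = 0.
Eigenvalues λ = 1, -6.
For λ=1: (A-λI) row 1 is [7, 14], so an eigenvector is (2, -1).
For λ=-6: (A-λI) row 1 is [14, 14], so an eigenvector is (1, -1).
General solution: C_1e^(t)(2,-1) + C_2e^(-6t)(1,-1).
Applying p(0)=-2, q(0)=-3 gives C_1=-5, C_2=8.

p(t) = -10e^(t) + 8e^(-6t), q(t) = 5e^(t) - 8e^(-6t)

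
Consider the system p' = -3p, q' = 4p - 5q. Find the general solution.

p(t) = -C_2e^(-3t), q(t) = -C_1e^(-5t) - 2C_2e^(-3t)

Coefficient matrix A = [[-3, 0], [4, -5]].
Characteristic polynomial det(A - λI) = λ^2 + 8λ + 15 = 0.
Eigenvalues λ = -5, -3.
For λ=-5: (A-λI) row 1 is [2, 0], so an eigenvector is (0, -1).
For λ=-3: (A-λI) row 2 is [4, -2], so an eigenvector is (-1, -2).
General solution: C_1e^(-5t)(0,-1) + C_2e^(-3t)(-1,-2).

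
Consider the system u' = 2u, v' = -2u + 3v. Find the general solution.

u(t) = -c_1e^(2t), v(t) = -2c_1e^(2t) - c_2e^(3t)

Coefficient matrix A = [[2, 0], [-2, 3]].
Characteristic polynomial det(A - λI) = λ^2 - 5λ + 6 = 0.
Eigenvalues λ = 2, 3.
For λ=2: (A-λI) row 2 is [-2, 1], so an eigenvector is (-1, -2).
For λ=3: (A-λI) row 1 is [-1, 0], so an eigenvector is (0, -1).
General solution: c_1e^(2t)(-1,-2) + c_2e^(3t)(0,-1).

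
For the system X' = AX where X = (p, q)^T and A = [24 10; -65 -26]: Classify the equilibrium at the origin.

stable spiral

A = [[24,10],[-65,-26]]; det(A-λI) = λ^2 + 2λ + 26.
λ = -1 ± 5i: negative real part.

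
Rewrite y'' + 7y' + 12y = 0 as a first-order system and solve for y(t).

Let x_1 = y, x_2 = y'. Then x_1' = x_2 and x_2' = -12x_1 - 7x_2.
A = [[0,1],[-12,-7]]; det(A-λI) = λ^2 + 7λ + 12.
Eigenvalues λ = -3, -4 with eigenvectors (1,-3), (1,-4).

y(t) = C_1e^(-3t) + C_2e^(-4t)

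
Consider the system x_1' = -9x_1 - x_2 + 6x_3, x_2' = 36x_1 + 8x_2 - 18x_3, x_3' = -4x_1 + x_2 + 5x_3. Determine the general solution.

x_1(t) = C_1e^(3t) - 3C_2e^(2t) - C_3e^(-t), x_2(t) = 3C_2e^(2t) + 2C_3e^(-t), x_3(t) = 2C_1e^(3t) - 5C_2e^(2t) - C_3e^(-t)

Coefficient matrix A = [[-9, -1, 6], [36, 8, -18], [-4, 1, 5]].
det(A - λI) = 0 gives eigenvalues λ = 3, 2, -1.
For λ=3: eigenvector (1,0,2).
For λ=2: eigenvector (-3,3,-5).
For λ=-1: eigenvector (-1,2,-1).
General solution: C_1e^(3t)(1,0,2) + C_2e^(2t)(-3,3,-5) + C_3e^(-t)(-1,2,-1).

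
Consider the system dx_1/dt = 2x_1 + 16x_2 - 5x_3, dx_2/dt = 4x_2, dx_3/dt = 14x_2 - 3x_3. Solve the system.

x_1(t) = c_1e^(-3t) + 3c_2e^(4t) - c_3e^(2t), x_2(t) = c_2e^(4t), x_3(t) = c_1e^(-3t) + 2c_2e^(4t)

Coefficient matrix A = [[2, 16, -5], [0, 4, 0], [0, 14, -3]].
det(A - λI) = 0 gives eigenvalues λ = -3, 4, 2.
For λ=-3: eigenvector (1,0,1).
For λ=4: eigenvector (3,1,2).
For λ=2: eigenvector (-1,0,0).
General solution: c_1e^(-3t)(1,0,1) + c_2e^(4t)(3,1,2) + c_3e^(2t)(-1,0,0).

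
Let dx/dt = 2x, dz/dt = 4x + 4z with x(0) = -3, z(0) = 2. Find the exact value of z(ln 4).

-928

A = [[2,0],[4,4]]; eigenvalues λ = 4, 2.
Eigenvectors: (0,-1) for λ=4, (-1,2) for λ=2.
From the initial condition, c_1 = 4, c_2 = 3.
z(ln 4) = (4)(4^4)(-1) + (3)(4^2)(2) = -928.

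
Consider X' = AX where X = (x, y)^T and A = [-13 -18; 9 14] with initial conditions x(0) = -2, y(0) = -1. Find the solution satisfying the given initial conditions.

Coefficient matrix A = [[-13, -18], [9, 14]].
Characteristic polynomial det(A - λI) = λ^2 - λ - 20 = 0.
Eigenvalues λ = 5, -4.
For λ=5: (A-λI) row 1 is [-18, -18], so an eigenvector is (1, -1).
For λ=-4: (A-λI) row 1 is [-9, -18], so an eigenvector is (-2, 1).
General solution: K_1e^(5t)(1,-1) + K_2e^(-4t)(-2,1).
Applying x(0)=-2, y(0)=-1 gives K_1=4, K_2=3.

x(t) = 4e^(5t) - 6e^(-4t), y(t) = -4e^(5t) + 3e^(-4t)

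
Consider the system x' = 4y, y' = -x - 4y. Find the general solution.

x(t) = -2C_1e^(-2t) - 2C_2te^(-2t) - 3C_2e^(-2t), y(t) = C_1e^(-2t) + C_2te^(-2t) + C_2e^(-2t)

Coefficient matrix A = [[0, 4], [-1, -4]].
Characteristic polynomial det(A - λI) = λ^2 + 4λ + 4 = 0.
Single eigenvalue λ = -2 with algebraic multiplicity 2.
Eigenvector v = (-2,1); generalized eigenvector w with (A-λI)w=v is (-3,1).
General solution: e^(-2t)[C_1·v + C_2·(t·v + w)].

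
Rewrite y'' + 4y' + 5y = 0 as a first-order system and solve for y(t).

y(t) = c_1e^(-2t)cos(t) + c_2e^(-2t)sin(t)

Let x_1 = y, x_2 = y'. Then x_1' = x_2 and x_2' = -5x_1 - 4x_2.
A = [[0,1],[-5,-4]]; det(A-λI) = λ^2 + 4λ + 5.
Eigenvalues λ = -2 ± i.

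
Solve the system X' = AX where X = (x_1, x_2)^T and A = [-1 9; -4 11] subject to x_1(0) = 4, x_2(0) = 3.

x_1(t) = 3te^(5t) + 4e^(5t), x_2(t) = 2te^(5t) + 3e^(5t)

Coefficient matrix A = [[-1, 9], [-4, 11]].
Characteristic polynomial det(A - λI) = λ^2 - 10λ + 25 = 0.
Single eigenvalue λ = 5 with algebraic multiplicity 2.
Eigenvector v = (-3,-2); generalized eigenvector w with (A-λI)w=v is (-1,-1).
General solution: e^(5t)[c_1·v + c_2·(t·v + w)].
Applying x_1(0)=4, x_2(0)=3 gives c_1=-1, c_2=-1.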